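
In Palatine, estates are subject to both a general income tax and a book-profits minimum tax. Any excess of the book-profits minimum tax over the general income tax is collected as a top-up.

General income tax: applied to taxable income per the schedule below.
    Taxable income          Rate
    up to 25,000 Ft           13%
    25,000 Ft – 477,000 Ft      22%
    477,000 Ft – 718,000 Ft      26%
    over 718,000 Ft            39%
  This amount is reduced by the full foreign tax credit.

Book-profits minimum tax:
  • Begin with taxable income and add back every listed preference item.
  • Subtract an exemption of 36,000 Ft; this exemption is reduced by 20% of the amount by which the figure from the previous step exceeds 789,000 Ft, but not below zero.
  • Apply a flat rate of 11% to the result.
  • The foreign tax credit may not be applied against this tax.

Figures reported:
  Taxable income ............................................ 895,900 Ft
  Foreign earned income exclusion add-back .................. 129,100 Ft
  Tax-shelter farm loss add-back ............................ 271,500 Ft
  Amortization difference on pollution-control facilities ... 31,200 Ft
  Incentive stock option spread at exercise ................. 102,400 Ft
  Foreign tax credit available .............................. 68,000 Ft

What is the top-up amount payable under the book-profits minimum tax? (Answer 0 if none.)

0 Ft

General income tax:
  25,000 Ft × 13% = 3,250 Ft
  452,000 Ft × 22% = 99,440 Ft
  241,000 Ft × 26% = 62,660 Ft
  177,900 Ft × 39% = 69,381 Ft
  → 234,731 Ft
  Less foreign tax credit 68,000 Ft → 166,731 Ft

Book-profits minimum tax:
  Adjusted income: 895,900 Ft + 129,100 Ft + 271,500 Ft + 31,200 Ft + 102,400 Ft = 1,430,100 Ft
  Exemption: 20% × (1,430,100 Ft − 789,000 Ft) = 128,220 Ft ≥ 36,000 Ft, so the exemption is fully phased out
  Base: 1,430,100 Ft − 0 Ft = 1,430,100 Ft
  1,430,100 Ft × 11% = 157,311 Ft

157,311 Ft ≤ 166,731 Ft, so no add-on is due.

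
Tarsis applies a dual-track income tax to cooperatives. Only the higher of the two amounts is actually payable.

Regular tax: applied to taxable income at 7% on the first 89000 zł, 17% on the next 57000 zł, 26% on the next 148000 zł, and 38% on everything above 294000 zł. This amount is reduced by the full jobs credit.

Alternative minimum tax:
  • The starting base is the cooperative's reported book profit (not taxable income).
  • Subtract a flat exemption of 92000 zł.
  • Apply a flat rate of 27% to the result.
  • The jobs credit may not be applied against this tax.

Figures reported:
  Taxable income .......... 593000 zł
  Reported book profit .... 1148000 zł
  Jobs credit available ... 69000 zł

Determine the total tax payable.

Alternative minimum tax:
  Base (reported book profit): 1148000 zł
  Less exemption 92000 zł → base 1056000 zł
  1056000 zł × 27% = 285120 zł

Regular tax:
  89000 zł × 7% = 6230 zł
  57000 zł × 17% = 9690 zł
  148000 zł × 26% = 38480 zł
  299000 zł × 38% = 113620 zł
  → 168020 zł
  Less jobs credit 69000 zł → 99020 zł

285120 zł > 99020 zł, so the alternative minimum tax is the binding amount.

285120 zł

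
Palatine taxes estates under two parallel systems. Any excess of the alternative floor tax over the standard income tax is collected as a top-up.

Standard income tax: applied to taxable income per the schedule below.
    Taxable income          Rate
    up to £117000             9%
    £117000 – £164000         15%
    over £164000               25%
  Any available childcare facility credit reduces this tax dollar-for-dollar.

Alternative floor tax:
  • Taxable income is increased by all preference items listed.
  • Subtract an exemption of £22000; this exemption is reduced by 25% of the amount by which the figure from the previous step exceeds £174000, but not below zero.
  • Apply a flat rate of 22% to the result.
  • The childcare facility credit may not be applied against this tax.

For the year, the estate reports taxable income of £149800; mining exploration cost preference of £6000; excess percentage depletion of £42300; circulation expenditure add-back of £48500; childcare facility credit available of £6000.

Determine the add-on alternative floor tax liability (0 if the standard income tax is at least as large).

Alternative floor tax:
  Adjusted income: £149800 + £6000 + £42300 + £48500 = £246600
  Exemption: £22000 − 25% × (£246600 − £174000) = £22000 − £18150 = £3850
  Base: £246600 − £3850 = £242750
  £242750 × 22% = £53405

Standard income tax:
  £117000 × 9% = £10530
  £32800 × 15% = £4920
  → £15450
  Less childcare facility credit £6000 → £9450

Excess of alternative floor tax over standard income tax: £53405 − £9450 = £43955.

£43955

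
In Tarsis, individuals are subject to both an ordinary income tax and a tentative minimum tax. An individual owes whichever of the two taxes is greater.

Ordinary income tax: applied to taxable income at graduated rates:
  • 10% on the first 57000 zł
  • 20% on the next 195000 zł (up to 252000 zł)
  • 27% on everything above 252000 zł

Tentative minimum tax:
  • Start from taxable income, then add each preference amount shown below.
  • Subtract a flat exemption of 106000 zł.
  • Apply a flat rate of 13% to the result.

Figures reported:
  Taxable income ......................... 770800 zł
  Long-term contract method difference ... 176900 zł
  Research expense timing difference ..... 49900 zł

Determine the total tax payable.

Tentative minimum tax:
  Adjusted income: 770800 zł + 176900 zł + 49900 zł = 997600 zł
  Less exemption 106000 zł → base 891600 zł
  891600 zł × 13% = 115908 zł

Ordinary income tax:
  57000 zł × 10% = 5700 zł
  195000 zł × 20% = 39000 zł
  518800 zł × 27% = 140076 zł
  → 184776 zł

184776 zł > 115908 zł, so the ordinary income tax governs.

184776 zł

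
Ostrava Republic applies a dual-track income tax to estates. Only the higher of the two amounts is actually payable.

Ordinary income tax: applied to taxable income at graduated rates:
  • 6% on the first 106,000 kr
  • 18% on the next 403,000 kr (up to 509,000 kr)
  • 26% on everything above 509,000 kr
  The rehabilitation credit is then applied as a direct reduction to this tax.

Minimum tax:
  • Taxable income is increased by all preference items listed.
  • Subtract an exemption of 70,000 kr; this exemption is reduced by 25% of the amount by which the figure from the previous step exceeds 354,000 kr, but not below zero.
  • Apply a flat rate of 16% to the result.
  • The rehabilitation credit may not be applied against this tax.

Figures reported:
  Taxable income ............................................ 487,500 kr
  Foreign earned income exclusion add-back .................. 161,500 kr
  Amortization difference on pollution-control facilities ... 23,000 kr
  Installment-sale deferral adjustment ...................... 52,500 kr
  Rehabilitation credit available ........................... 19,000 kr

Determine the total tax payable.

Minimum tax:
  Adjusted income: 487,500 kr + 161,500 kr + 23,000 kr + 52,500 kr = 724,500 kr
  Exemption: 25% × (724,500 kr − 354,000 kr) = 92,625 kr ≥ 70,000 kr, so the exemption is fully phased out
  Base: 724,500 kr − 0 kr = 724,500 kr
  724,500 kr × 16% = 115,920 kr

Ordinary income tax:
  106,000 kr × 6% = 6,360 kr
  381,500 kr × 18% = 68,670 kr
  → 75,030 kr
  Less rehabilitation credit 19,000 kr → 56,030 kr

115,920 kr > 56,030 kr, so the minimum tax is the binding amount.

115,920 kr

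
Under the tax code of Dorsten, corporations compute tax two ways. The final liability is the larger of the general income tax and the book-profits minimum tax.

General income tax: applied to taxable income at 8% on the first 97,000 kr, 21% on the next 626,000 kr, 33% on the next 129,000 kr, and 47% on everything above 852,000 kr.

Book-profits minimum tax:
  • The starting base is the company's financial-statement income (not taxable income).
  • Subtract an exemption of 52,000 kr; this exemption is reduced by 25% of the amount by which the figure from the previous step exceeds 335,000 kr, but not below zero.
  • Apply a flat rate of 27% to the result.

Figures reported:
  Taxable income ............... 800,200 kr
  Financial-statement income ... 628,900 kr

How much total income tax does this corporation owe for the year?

169,803 kr

General income tax:
  97,000 kr × 8% = 7,760 kr
  626,000 kr × 21% = 131,460 kr
  77,200 kr × 33% = 25,476 kr
  → 164,696 kr

Book-profits minimum tax:
  Base (financial-statement income): 628,900 kr
  Exemption: 25% × (628,900 kr − 335,000 kr) = 73,475 kr ≥ 52,000 kr, so the exemption is fully phased out
  Base: 628,900 kr − 0 kr = 628,900 kr
  628,900 kr × 27% = 169,803 kr

169,803 kr > 164,696 kr, so the book-profits minimum tax is the binding amount.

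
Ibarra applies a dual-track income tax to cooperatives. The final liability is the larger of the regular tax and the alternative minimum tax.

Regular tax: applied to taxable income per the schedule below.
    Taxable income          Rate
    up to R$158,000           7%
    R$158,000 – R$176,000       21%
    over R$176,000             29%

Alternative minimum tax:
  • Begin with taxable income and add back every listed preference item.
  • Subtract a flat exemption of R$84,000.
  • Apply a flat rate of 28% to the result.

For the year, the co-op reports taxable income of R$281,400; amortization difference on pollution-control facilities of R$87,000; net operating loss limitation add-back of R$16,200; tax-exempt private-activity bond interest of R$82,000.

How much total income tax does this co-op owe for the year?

R$107,128

Regular tax:
  R$158,000 × 7% = R$11,060
  R$18,000 × 21% = R$3,780
  R$105,400 × 29% = R$30,566
  → R$45,406

Alternative minimum tax:
  Adjusted income: R$281,400 + R$87,000 + R$16,200 + R$82,000 = R$466,600
  Less exemption R$84,000 → base R$382,600
  R$382,600 × 28% = R$107,128

R$107,128 > R$45,406, so the alternative minimum tax is the binding amount.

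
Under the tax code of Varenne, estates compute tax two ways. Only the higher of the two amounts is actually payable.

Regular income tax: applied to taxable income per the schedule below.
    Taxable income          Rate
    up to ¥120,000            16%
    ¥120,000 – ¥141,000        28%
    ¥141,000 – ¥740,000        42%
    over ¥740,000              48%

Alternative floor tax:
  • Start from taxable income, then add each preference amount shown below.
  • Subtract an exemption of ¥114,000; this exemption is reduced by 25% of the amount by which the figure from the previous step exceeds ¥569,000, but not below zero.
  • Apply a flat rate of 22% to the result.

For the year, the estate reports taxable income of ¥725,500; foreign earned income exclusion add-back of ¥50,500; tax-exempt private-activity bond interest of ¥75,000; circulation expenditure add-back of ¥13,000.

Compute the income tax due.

Regular income tax:
  ¥120,000 × 16% = ¥19,200
  ¥21,000 × 28% = ¥5,880
  ¥584,500 × 42% = ¥245,490
  → ¥270,570

Alternative floor tax:
  Adjusted income: ¥725,500 + ¥50,500 + ¥75,000 + ¥13,000 = ¥864,000
  Exemption: ¥114,000 − 25% × (¥864,000 − ¥569,000) = ¥114,000 − ¥73,750 = ¥40,250
  Base: ¥864,000 − ¥40,250 = ¥823,750
  ¥823,750 × 22% = ¥181,225

¥270,570 > ¥181,225, so the regular income tax governs.

¥270,570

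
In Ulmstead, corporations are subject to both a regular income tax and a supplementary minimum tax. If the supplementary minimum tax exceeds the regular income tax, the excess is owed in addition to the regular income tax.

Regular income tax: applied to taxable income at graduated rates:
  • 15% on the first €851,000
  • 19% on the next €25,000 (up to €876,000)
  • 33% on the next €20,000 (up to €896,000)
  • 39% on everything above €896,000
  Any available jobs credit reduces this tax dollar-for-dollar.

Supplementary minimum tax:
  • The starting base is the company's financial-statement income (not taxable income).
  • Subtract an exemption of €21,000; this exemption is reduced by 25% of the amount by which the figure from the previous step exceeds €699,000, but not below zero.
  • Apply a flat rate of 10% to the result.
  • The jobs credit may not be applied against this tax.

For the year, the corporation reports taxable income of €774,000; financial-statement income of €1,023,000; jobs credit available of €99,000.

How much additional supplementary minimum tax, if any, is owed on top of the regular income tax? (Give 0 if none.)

€85,200

Supplementary minimum tax:
  Base (financial-statement income): €1,023,000
  Exemption: 25% × (€1,023,000 − €699,000) = €81,000 ≥ €21,000, so the exemption is fully phased out
  Base: €1,023,000 − €0 = €1,023,000
  €1,023,000 × 10% = €102,300

Regular income tax:
  €774,000 × 15% = €116,100
  Less jobs credit €99,000 → €17,100

Excess of supplementary minimum tax over regular income tax: €102,300 − €17,100 = €85,200.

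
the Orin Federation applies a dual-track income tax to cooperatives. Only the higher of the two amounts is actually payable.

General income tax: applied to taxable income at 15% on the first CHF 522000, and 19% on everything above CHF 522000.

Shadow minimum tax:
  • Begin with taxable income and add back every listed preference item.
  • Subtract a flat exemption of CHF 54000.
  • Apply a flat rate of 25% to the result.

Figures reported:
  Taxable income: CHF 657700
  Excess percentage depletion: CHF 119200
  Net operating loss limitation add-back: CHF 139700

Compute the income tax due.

Shadow minimum tax:
  Adjusted income: CHF 657700 + CHF 119200 + CHF 139700 = CHF 916600
  Less exemption CHF 54000 → base CHF 862600
  CHF 862600 × 25% = CHF 215650

General income tax:
  CHF 522000 × 15% = CHF 78300
  CHF 135700 × 19% = CHF 25783
  → CHF 104083

CHF 215650 > CHF 104083, so the shadow minimum tax is the binding amount.

CHF 215650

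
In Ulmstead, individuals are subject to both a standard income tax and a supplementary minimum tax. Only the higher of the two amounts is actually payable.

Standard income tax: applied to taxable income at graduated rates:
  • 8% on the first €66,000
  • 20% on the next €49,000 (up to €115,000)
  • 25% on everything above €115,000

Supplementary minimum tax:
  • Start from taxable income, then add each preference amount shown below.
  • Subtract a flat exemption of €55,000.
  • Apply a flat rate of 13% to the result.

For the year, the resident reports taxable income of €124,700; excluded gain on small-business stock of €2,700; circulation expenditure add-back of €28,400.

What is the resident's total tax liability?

€17,505

Supplementary minimum tax:
  Adjusted income: €124,700 + €2,700 + €28,400 = €155,800
  Less exemption €55,000 → base €100,800
  €100,800 × 13% = €13,104

Standard income tax:
  €66,000 × 8% = €5,280
  €49,000 × 20% = €9,800
  €9,700 × 25% = €2,425
  → €17,505

€17,505 > €13,104, so the standard income tax governs.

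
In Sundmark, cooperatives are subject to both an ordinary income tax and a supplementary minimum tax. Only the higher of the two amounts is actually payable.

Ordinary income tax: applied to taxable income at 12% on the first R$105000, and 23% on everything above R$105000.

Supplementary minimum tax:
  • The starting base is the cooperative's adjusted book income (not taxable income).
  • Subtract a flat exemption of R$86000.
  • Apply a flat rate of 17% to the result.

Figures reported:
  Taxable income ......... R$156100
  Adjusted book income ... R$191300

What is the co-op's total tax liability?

R$24353

Supplementary minimum tax:
  Base (adjusted book income): R$191300
  Less exemption R$86000 → base R$105300
  R$105300 × 17% = R$17901

Ordinary income tax:
  R$105000 × 12% = R$12600
  R$51100 × 23% = R$11753
  → R$24353

R$24353 > R$17901, so the ordinary income tax governs.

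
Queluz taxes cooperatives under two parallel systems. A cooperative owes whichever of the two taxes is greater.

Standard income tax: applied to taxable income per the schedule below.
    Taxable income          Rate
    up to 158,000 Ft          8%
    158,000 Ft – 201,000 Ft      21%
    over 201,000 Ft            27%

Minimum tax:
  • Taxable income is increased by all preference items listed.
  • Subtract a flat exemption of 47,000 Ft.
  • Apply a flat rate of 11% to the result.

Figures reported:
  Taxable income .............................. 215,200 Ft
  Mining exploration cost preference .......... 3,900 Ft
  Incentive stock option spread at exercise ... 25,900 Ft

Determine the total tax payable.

25,504 Ft

Minimum tax:
  Adjusted income: 215,200 Ft + 3,900 Ft + 25,900 Ft = 245,000 Ft
  Less exemption 47,000 Ft → base 198,000 Ft
  198,000 Ft × 11% = 21,780 Ft

Standard income tax:
  158,000 Ft × 8% = 12,640 Ft
  43,000 Ft × 21% = 9,030 Ft
  14,200 Ft × 27% = 3,834 Ft
  → 25,504 Ft

25,504 Ft > 21,780 Ft, so the standard income tax governs.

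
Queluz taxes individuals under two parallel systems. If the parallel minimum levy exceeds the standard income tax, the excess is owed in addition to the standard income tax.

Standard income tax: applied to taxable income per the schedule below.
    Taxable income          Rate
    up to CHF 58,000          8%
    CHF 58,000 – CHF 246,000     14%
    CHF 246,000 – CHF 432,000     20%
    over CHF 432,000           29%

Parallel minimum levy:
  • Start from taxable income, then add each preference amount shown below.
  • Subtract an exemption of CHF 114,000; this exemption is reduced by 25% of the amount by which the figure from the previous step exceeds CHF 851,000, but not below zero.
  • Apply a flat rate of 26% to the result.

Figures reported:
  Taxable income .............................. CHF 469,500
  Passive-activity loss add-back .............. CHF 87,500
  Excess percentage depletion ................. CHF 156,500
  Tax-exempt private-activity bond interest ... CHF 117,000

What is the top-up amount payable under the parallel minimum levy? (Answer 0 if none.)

CHF 107,255

Standard income tax:
  CHF 58,000 × 8% = CHF 4,640
  CHF 188,000 × 14% = CHF 26,320
  CHF 186,000 × 20% = CHF 37,200
  CHF 37,500 × 29% = CHF 10,875
  → CHF 79,035

Parallel minimum levy:
  Adjusted income: CHF 469,500 + CHF 87,500 + CHF 156,500 + CHF 117,000 = CHF 830,500
  Exemption: CHF 830,500 ≤ CHF 851,000, so full CHF 114,000 applies
  Base: CHF 830,500 − CHF 114,000 = CHF 716,500
  CHF 716,500 × 26% = CHF 186,290

Excess of parallel minimum levy over standard income tax: CHF 186,290 − CHF 79,035 = CHF 107,255.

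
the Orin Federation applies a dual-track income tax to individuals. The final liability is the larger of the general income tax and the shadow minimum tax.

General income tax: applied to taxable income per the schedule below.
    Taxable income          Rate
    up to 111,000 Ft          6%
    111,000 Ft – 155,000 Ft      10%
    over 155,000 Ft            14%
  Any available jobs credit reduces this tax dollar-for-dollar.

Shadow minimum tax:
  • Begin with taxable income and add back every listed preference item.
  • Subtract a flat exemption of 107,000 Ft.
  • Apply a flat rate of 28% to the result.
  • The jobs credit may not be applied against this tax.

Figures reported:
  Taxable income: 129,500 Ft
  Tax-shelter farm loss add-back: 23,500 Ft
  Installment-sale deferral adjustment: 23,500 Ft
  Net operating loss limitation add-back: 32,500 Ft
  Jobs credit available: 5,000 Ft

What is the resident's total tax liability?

General income tax:
  111,000 Ft × 6% = 6,660 Ft
  18,500 Ft × 10% = 1,850 Ft
  → 8,510 Ft
  Less jobs credit 5,000 Ft → 3,510 Ft

Shadow minimum tax:
  Adjusted income: 129,500 Ft + 23,500 Ft + 23,500 Ft + 32,500 Ft = 209,000 Ft
  Less exemption 107,000 Ft → base 102,000 Ft
  102,000 Ft × 28% = 28,560 Ft

28,560 Ft > 3,510 Ft, so the shadow minimum tax is the binding amount.

28,560 Ft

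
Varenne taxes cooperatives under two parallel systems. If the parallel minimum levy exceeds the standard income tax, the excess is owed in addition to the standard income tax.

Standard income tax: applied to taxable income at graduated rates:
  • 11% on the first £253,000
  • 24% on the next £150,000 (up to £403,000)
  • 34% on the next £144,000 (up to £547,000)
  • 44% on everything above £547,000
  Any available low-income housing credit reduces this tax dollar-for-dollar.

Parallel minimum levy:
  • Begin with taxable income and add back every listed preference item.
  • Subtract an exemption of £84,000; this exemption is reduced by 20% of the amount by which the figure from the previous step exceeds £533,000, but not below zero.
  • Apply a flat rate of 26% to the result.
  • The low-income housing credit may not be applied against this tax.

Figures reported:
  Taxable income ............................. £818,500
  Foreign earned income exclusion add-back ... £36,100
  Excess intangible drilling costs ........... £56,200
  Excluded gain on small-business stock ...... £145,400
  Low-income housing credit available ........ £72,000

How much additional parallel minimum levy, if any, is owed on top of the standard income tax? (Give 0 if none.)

Parallel minimum levy:
  Adjusted income: £818,500 + £36,100 + £56,200 + £145,400 = £1,056,200
  Exemption: 20% × (£1,056,200 − £533,000) = £104,640 ≥ £84,000, so the exemption is fully phased out
  Base: £1,056,200 − £0 = £1,056,200
  £1,056,200 × 26% = £274,612

Standard income tax:
  £253,000 × 11% = £27,830
  £150,000 × 24% = £36,000
  £144,000 × 34% = £48,960
  £271,500 × 44% = £119,460
  → £232,250
  Less low-income housing credit £72,000 → £160,250

Excess of parallel minimum levy over standard income tax: £274,612 − £160,250 = £114,362.

£114,362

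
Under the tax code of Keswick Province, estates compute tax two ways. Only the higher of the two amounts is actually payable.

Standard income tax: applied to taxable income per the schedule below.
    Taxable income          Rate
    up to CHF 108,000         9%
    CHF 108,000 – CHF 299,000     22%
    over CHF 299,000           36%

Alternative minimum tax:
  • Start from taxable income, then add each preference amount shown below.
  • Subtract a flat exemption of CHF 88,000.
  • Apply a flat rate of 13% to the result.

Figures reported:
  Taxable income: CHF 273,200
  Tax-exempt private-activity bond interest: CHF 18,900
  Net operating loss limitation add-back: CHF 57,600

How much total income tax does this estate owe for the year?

CHF 46,064

Standard income tax:
  CHF 108,000 × 9% = CHF 9,720
  CHF 165,200 × 22% = CHF 36,344
  → CHF 46,064

Alternative minimum tax:
  Adjusted income: CHF 273,200 + CHF 18,900 + CHF 57,600 = CHF 349,700
  Less exemption CHF 88,000 → base CHF 261,700
  CHF 261,700 × 13% = CHF 34,021

CHF 46,064 > CHF 34,021, so the standard income tax governs.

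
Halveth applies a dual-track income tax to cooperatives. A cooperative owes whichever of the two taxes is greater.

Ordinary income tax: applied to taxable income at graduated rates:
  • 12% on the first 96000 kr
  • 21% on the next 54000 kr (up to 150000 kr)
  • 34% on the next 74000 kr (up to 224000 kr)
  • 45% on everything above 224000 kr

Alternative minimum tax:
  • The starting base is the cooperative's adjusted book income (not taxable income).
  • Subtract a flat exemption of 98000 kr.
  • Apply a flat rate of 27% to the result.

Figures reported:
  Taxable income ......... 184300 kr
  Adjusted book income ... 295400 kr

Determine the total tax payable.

Ordinary income tax:
  96000 kr × 12% = 11520 kr
  54000 kr × 21% = 11340 kr
  34300 kr × 34% = 11662 kr
  → 34522 kr

Alternative minimum tax:
  Base (adjusted book income): 295400 kr
  Less exemption 98000 kr → base 197400 kr
  197400 kr × 27% = 53298 kr

53298 kr > 34522 kr, so the alternative minimum tax is the binding amount.

53298 kr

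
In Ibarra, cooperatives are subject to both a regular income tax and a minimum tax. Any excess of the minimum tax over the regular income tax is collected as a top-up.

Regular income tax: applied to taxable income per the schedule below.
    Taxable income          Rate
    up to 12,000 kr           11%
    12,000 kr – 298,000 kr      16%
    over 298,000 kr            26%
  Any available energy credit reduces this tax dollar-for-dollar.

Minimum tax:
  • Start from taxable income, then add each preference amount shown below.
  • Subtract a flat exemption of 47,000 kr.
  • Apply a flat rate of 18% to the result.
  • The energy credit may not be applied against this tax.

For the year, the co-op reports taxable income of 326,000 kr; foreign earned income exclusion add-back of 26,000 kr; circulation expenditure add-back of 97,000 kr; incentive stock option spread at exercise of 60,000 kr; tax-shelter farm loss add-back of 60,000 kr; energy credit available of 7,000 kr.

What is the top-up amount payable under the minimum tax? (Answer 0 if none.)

46,600 kr

Minimum tax:
  Adjusted income: 326,000 kr + 26,000 kr + 97,000 kr + 60,000 kr + 60,000 kr = 569,000 kr
  Less exemption 47,000 kr → base 522,000 kr
  522,000 kr × 18% = 93,960 kr

Regular income tax:
  12,000 kr × 11% = 1,320 kr
  286,000 kr × 16% = 45,760 kr
  28,000 kr × 26% = 7,280 kr
  → 54,360 kr
  Less energy credit 7,000 kr → 47,360 kr

Excess of minimum tax over regular income tax: 93,960 kr − 47,360 kr = 46,600 kr.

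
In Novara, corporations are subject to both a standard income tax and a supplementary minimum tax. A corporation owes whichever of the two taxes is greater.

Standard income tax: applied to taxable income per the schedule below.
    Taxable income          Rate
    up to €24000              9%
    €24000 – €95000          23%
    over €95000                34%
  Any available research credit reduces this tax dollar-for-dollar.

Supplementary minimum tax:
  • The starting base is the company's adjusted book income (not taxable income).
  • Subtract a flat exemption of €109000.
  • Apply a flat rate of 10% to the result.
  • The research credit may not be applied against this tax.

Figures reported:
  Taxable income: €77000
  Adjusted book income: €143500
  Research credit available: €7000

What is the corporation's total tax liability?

€7350

Standard income tax:
  €24000 × 9% = €2160
  €53000 × 23% = €12190
  → €14350
  Less research credit €7000 → €7350

Supplementary minimum tax:
  Base (adjusted book income): €143500
  Less exemption €109000 → base €34500
  €34500 × 10% = €3450

€7350 > €3450, so the standard income tax governs.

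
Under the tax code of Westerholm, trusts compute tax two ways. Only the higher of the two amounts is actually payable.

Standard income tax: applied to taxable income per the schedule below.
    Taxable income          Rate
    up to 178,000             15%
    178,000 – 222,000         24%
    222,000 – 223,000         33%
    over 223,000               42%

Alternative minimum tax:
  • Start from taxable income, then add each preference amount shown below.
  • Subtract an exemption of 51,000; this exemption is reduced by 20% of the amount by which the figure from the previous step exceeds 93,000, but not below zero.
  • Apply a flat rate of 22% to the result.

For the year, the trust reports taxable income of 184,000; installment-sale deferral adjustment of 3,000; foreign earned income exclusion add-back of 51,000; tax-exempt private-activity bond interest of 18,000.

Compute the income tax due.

Standard income tax:
  178,000 × 15% = 26,700
  6,000 × 24% = 1,440
  → 28,140

Alternative minimum tax:
  Adjusted income: 184,000 + 3,000 + 51,000 + 18,000 = 256,000
  Exemption: 51,000 − 20% × (256,000 − 93,000) = 51,000 − 32,600 = 18,400
  Base: 256,000 − 18,400 = 237,600
  237,600 × 22% = 52,272

52,272 > 28,140, so the alternative minimum tax is the binding amount.

52,272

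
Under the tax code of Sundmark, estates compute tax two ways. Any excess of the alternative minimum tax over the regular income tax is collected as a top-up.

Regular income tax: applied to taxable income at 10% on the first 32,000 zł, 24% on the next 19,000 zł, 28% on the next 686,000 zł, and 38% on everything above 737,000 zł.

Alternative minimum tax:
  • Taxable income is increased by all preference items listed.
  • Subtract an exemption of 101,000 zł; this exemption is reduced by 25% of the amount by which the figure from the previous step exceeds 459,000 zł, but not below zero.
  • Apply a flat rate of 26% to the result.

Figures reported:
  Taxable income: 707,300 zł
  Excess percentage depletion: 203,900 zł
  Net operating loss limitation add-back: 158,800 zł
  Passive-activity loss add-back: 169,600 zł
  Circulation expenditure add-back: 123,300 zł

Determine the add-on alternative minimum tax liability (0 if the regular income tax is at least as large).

162,830 zł

Regular income tax:
  32,000 zł × 10% = 3,200 zł
  19,000 zł × 24% = 4,560 zł
  656,300 zł × 28% = 183,764 zł
  → 191,524 zł

Alternative minimum tax:
  Adjusted income: 707,300 zł + 203,900 zł + 158,800 zł + 169,600 zł + 123,300 zł = 1,362,900 zł
  Exemption: 25% × (1,362,900 zł − 459,000 zł) = 225,975 zł ≥ 101,000 zł, so the exemption is fully phased out
  Base: 1,362,900 zł − 0 zł = 1,362,900 zł
  1,362,900 zł × 26% = 354,354 zł

Excess of alternative minimum tax over regular income tax: 354,354 zł − 191,524 zł = 162,830 zł.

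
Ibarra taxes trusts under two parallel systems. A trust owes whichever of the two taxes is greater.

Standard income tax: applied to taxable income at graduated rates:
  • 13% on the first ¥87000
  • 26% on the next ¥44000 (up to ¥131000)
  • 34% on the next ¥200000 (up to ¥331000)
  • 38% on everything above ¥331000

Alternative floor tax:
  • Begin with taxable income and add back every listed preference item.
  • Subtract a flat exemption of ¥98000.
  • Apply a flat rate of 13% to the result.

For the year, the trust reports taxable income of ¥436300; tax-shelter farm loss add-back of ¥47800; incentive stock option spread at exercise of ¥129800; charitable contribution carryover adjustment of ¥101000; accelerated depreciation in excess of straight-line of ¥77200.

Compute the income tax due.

Standard income tax:
  ¥87000 × 13% = ¥11310
  ¥44000 × 26% = ¥11440
  ¥200000 × 34% = ¥68000
  ¥105300 × 38% = ¥40014
  → ¥130764

Alternative floor tax:
  Adjusted income: ¥436300 + ¥47800 + ¥129800 + ¥101000 + ¥77200 = ¥792100
  Less exemption ¥98000 → base ¥694100
  ¥694100 × 13% = ¥90233

¥130764 > ¥90233, so the standard income tax governs.

¥130764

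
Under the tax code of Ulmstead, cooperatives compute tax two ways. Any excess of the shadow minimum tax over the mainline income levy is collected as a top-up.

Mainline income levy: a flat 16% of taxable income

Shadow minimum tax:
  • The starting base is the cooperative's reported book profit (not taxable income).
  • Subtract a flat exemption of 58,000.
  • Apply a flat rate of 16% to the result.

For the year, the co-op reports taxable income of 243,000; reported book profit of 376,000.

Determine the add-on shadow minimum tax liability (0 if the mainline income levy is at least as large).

12,000

Shadow minimum tax:
  Base (reported book profit): 376,000
  Less exemption 58,000 → base 318,000
  318,000 × 16% = 50,880

Mainline income levy:
  243,000 × 16% = 38,880

Excess of shadow minimum tax over mainline income levy: 50,880 − 38,880 = 12,000.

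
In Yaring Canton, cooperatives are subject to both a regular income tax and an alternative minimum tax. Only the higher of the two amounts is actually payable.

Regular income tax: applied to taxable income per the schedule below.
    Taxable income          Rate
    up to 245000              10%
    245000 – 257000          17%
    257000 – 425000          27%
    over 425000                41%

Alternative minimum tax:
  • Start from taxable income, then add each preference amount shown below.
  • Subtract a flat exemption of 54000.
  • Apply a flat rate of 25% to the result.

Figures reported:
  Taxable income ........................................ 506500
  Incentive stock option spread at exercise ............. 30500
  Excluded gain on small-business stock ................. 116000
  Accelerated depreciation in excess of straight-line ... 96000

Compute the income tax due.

Regular income tax:
  245000 × 10% = 24500
  12000 × 17% = 2040
  168000 × 27% = 45360
  81500 × 41% = 33415
  → 105315

Alternative minimum tax:
  Adjusted income: 506500 + 30500 + 116000 + 96000 = 749000
  Less exemption 54000 → base 695000
  695000 × 25% = 173750

173750 > 105315, so the alternative minimum tax is the binding amount.

173750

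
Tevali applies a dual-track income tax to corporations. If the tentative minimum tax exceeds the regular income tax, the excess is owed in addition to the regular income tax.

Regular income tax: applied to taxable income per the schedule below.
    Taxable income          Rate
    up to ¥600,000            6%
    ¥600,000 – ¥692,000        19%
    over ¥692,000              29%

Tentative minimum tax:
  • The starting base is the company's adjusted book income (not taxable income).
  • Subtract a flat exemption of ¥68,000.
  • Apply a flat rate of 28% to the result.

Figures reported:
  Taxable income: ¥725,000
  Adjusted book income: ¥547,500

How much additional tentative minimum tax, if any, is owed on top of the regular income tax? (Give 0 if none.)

¥71,210

Regular income tax:
  ¥600,000 × 6% = ¥36,000
  ¥92,000 × 19% = ¥17,480
  ¥33,000 × 29% = ¥9,570
  → ¥63,050

Tentative minimum tax:
  Base (adjusted book income): ¥547,500
  Less exemption ¥68,000 → base ¥479,500
  ¥479,500 × 28% = ¥134,260

Excess of tentative minimum tax over regular income tax: ¥134,260 − ¥63,050 = ¥71,210.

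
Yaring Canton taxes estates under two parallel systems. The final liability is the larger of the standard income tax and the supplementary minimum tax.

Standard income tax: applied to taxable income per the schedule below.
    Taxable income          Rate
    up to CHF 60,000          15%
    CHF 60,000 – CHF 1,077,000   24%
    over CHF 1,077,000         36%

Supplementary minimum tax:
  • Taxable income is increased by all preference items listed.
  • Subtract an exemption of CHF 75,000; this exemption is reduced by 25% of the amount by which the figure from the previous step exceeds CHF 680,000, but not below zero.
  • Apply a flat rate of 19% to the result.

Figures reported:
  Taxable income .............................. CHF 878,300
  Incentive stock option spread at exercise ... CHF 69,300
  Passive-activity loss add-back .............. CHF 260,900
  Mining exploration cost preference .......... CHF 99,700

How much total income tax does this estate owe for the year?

CHF 248,558

Standard income tax:
  CHF 60,000 × 15% = CHF 9,000
  CHF 818,300 × 24% = CHF 196,392
  → CHF 205,392

Supplementary minimum tax:
  Adjusted income: CHF 878,300 + CHF 69,300 + CHF 260,900 + CHF 99,700 = CHF 1,308,200
  Exemption: 25% × (CHF 1,308,200 − CHF 680,000) = CHF 157,050 ≥ CHF 75,000, so the exemption is fully phased out
  Base: CHF 1,308,200 − CHF 0 = CHF 1,308,200
  CHF 1,308,200 × 19% = CHF 248,558

CHF 248,558 > CHF 205,392, so the supplementary minimum tax is the binding amount.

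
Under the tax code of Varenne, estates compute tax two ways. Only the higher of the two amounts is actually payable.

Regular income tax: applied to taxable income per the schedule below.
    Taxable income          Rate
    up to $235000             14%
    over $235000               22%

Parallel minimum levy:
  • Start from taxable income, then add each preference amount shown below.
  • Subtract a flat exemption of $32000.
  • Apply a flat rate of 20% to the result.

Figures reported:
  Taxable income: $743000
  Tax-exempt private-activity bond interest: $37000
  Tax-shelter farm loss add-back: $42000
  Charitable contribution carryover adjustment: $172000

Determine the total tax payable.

$192400

Parallel minimum levy:
  Adjusted income: $743000 + $37000 + $42000 + $172000 = $994000
  Less exemption $32000 → base $962000
  $962000 × 20% = $192400

Regular income tax:
  $235000 × 14% = $32900
  $508000 × 22% = $111760
  → $144660

$192400 > $144660, so the parallel minimum levy is the binding amount.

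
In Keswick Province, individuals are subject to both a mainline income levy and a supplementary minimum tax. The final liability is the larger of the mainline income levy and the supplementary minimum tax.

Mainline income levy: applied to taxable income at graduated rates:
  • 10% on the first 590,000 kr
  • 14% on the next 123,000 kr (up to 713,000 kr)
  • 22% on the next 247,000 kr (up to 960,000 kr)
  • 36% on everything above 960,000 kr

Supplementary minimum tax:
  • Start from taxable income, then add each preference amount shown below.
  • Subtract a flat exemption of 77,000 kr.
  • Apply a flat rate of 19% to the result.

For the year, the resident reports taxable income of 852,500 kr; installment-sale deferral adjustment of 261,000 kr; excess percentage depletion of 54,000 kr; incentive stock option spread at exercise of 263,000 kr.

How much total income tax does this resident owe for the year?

257,165 kr

Supplementary minimum tax:
  Adjusted income: 852,500 kr + 261,000 kr + 54,000 kr + 263,000 kr = 1,430,500 kr
  Less exemption 77,000 kr → base 1,353,500 kr
  1,353,500 kr × 19% = 257,165 kr

Mainline income levy:
  590,000 kr × 10% = 59,000 kr
  123,000 kr × 14% = 17,220 kr
  139,500 kr × 22% = 30,690 kr
  → 106,910 kr

257,165 kr > 106,910 kr, so the supplementary minimum tax is the binding amount.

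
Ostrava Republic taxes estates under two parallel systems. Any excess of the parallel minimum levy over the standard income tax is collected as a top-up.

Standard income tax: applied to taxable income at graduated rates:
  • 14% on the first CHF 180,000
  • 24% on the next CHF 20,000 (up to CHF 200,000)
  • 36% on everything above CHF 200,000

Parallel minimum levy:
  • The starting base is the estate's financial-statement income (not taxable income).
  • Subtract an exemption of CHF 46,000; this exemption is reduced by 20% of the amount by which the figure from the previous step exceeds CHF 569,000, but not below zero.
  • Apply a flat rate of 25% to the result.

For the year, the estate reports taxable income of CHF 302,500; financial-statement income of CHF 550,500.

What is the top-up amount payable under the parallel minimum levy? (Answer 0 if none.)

CHF 59,225

Parallel minimum levy:
  Base (financial-statement income): CHF 550,500
  Exemption: CHF 550,500 ≤ CHF 569,000, so full CHF 46,000 applies
  Base: CHF 550,500 − CHF 46,000 = CHF 504,500
  CHF 504,500 × 25% = CHF 126,125

Standard income tax:
  CHF 180,000 × 14% = CHF 25,200
  CHF 20,000 × 24% = CHF 4,800
  CHF 102,500 × 36% = CHF 36,900
  → CHF 66,900

Excess of parallel minimum levy over standard income tax: CHF 126,125 − CHF 66,900 = CHF 59,225.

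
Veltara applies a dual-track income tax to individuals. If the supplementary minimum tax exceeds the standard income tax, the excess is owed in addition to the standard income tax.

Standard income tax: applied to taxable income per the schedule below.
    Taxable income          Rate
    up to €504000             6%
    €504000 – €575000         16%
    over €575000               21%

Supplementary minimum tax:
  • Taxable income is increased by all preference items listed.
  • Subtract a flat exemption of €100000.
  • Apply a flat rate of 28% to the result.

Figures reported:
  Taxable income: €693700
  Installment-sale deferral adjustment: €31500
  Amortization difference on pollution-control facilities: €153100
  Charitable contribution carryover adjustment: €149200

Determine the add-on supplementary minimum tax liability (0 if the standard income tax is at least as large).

€193173

Supplementary minimum tax:
  Adjusted income: €693700 + €31500 + €153100 + €149200 = €1027500
  Less exemption €100000 → base €927500
  €927500 × 28% = €259700

Standard income tax:
  €504000 × 6% = €30240
  €71000 × 16% = €11360
  €118700 × 21% = €24927
  → €66527

Excess of supplementary minimum tax over standard income tax: €259700 − €66527 = €193173.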